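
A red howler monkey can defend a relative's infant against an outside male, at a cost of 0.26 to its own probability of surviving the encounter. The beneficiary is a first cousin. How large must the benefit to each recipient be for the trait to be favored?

r to a first cousin = 1/8 (first cousins share one grandparent pair — two paths of length 4: r = 2·(1/2)^4 = 1/8).
Hamilton's rule with n recipients of equal r: n·r·B > C, so B > C/(n·r) = 0.26/(1·0.125) = 2.08.

2.08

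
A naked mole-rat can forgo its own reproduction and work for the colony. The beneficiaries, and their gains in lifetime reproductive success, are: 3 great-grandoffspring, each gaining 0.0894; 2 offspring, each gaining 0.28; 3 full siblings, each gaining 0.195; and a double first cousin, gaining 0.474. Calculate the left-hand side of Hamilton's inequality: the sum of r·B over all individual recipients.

0.724525

r to a great-grandoffspring = 0.125 (three parent–offspring links: r = (1/2)^3 = 1/8).
r to an offspring = 1/2 (one parent–offspring link: r = (1/2)^1 = 1/2).
r to a full sibling = 0.5 (full sibs share both parents — two paths of length 2: r = 2·(1/2)^2 = 1/2).
r to a double first cousin = 1/4 (double first cousins share both grandparent pairs — four paths of length 4: r = 4·(1/2)^4 = 1/4).
Summing one r·B term per recipient: 3·0.125·0.0894 + 2·0.5·0.28 + 3·0.5·0.195 + 1·0.25·0.474 = 0.724525.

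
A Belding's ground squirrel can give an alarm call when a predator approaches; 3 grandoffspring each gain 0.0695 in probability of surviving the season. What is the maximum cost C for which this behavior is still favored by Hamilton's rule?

0.052125

r to a grandoffspring = 1/4 (two parent–offspring links: r = (1/2)^2 = 1/4).
Hamilton's rule: n·r·B > C, so the trait is favored while C < n·r·B = 3·0.25·0.0695 = 0.052125.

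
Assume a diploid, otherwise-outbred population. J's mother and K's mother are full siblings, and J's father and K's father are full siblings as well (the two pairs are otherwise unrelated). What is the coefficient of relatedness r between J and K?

Wright's path rule: contributions from independent ancestry routes add.
J and K are related in two ways: first cousins through their mothers (r = 1/8) and first cousins through their fathers (r = 1/8) — i.e. double first cousins.
r = 1/8 + 1/8 = 0.25.

0.25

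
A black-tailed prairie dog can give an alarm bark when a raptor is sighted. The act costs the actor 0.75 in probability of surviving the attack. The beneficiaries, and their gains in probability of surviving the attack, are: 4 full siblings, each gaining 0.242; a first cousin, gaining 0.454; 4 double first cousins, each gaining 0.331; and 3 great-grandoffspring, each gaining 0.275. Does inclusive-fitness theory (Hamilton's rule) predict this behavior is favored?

Hamilton's rule: the trait is favored when the sum of r·B over every recipient exceeds the actor's cost C.
r to a full sibling = 0.5 (full sibs share both parents — two paths of length 2: r = 2·(1/2)^2 = 1/2).
r to a first cousin = 0.125 (first cousins share one grandparent pair — two paths of length 4: r = 2·(1/2)^4 = 1/8).
r to a double first cousin = 1/4 (double first cousins share both grandparent pairs — four paths of length 4: r = 4·(1/2)^4 = 1/4).
r to a great-grandoffspring = 1/8 (three parent–offspring links: r = (1/2)^3 = 1/8).
Summing one r·B term per recipient: 4·0.5·0.242 + 1·0.125·0.454 + 4·0.25·0.331 + 3·0.125·0.275 = 0.974875.
0.974875 > 0.75: the indirect benefit exceeds the cost.

Yes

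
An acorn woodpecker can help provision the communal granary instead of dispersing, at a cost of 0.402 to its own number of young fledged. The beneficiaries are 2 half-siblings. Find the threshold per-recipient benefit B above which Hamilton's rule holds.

r to a half-sibling = 1/4 (half-sibs share one parent — one path of length 2: r = (1/2)^2 = 1/4).
Hamilton's rule with n recipients of equal r: n·r·B > C, so B > C/(n·r) = 0.402/(2·0.25) = 0.804.

0.804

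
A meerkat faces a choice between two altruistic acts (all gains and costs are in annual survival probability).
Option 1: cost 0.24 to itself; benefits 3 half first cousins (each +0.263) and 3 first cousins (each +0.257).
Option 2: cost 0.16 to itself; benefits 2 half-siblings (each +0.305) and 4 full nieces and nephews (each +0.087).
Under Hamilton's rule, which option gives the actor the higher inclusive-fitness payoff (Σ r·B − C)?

Option 1: r to a half first cousin = 0.0625.
Option 1: r to a first cousin = 0.125.
Option 1: Σ r·B − C = (3·0.0625·0.263 + 3·0.125·0.257) − 0.24 = -0.0943125.
Option 2: r to a half-sibling = 0.25.
Option 2: r to a full niece or nephew = 0.25.
Option 2: Σ r·B − C = (2·0.25·0.305 + 4·0.25·0.087) − 0.16 = 0.0795.
Option 2 has the higher net inclusive-fitness payoff.

Option 2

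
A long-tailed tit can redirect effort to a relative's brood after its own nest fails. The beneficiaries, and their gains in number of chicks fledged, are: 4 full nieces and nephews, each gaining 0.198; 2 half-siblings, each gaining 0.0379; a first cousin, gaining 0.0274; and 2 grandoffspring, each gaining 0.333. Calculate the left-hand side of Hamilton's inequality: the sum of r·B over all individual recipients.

r to a full niece or nephew = 1/4 (full aunt/uncle↔niece/nephew: two paths of length 3 through the shared grandparent pair: r = 2·(1/2)^3 = 1/4).
r to a half-sibling = 0.25 (half-sibs share one parent — one path of length 2: r = (1/2)^2 = 1/4).
r to a first cousin = 0.125 (first cousins share one grandparent pair — two paths of length 4: r = 2·(1/2)^4 = 1/8).
r to a grandoffspring = 0.25 (two parent–offspring links: r = (1/2)^2 = 1/4).
Summing one r·B term per recipient: 4·0.25·0.198 + 2·0.25·0.0379 + 1·0.125·0.0274 + 2·0.25·0.333 = 0.386875.

0.386875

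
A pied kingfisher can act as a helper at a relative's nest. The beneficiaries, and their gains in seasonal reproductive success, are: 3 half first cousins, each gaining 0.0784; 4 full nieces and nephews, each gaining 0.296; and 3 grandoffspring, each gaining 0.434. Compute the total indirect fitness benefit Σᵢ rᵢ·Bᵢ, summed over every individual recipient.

0.6362

r to a half first cousin = 0.0625 (half first cousins share one grandparent — one path of length 4: r = (1/2)^4 = 1/16).
r to a full niece or nephew = 0.25 (full aunt/uncle↔niece/nephew: two paths of length 3 through the shared grandparent pair: r = 2·(1/2)^3 = 1/4).
r to a grandoffspring = 1/4 (two parent–offspring links: r = (1/2)^2 = 1/4).
Summing one r·B term per recipient: 3·0.0625·0.0784 + 4·0.25·0.296 + 3·0.25·0.434 = 0.6362.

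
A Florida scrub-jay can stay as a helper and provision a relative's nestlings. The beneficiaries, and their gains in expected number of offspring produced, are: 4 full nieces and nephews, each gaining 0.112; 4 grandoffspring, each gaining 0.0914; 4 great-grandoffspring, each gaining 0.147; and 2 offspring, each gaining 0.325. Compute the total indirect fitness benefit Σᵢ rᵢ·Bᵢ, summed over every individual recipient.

0.6019

r to a full niece or nephew = 1/4 (full aunt/uncle↔niece/nephew: two paths of length 3 through the shared grandparent pair: r = 2·(1/2)^3 = 1/4).
r to a grandoffspring = 0.25 (two parent–offspring links: r = (1/2)^2 = 1/4).
r to a great-grandoffspring = 0.125 (three parent–offspring links: r = (1/2)^3 = 1/8).
r to an offspring = 1/2 (one parent–offspring link: r = (1/2)^1 = 1/2).
Summing one r·B term per recipient: 4·0.25·0.112 + 4·0.25·0.0914 + 4·0.125·0.147 + 2·0.5·0.325 = 0.6019.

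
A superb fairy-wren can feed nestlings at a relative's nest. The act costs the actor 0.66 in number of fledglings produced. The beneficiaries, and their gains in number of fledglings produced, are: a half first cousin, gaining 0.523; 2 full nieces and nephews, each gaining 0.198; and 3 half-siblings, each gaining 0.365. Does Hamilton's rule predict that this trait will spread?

No

Hamilton's rule: the trait is favored when the sum of r·B over every recipient exceeds the actor's cost C.
r to a half first cousin = 0.0625 (half first cousins share one grandparent — one path of length 4: r = (1/2)^4 = 1/16).
r to a full niece or nephew = 1/4 (full aunt/uncle↔niece/nephew: two paths of length 3 through the shared grandparent pair: r = 2·(1/2)^3 = 1/4).
r to a half-sibling = 1/4 (half-sibs share one parent — one path of length 2: r = (1/2)^2 = 1/4).
Summing one r·B term per recipient: 1·0.0625·0.523 + 2·0.25·0.198 + 3·0.25·0.365 = 0.4054375.
0.4054375 < 0.66: the indirect benefit is less than the cost.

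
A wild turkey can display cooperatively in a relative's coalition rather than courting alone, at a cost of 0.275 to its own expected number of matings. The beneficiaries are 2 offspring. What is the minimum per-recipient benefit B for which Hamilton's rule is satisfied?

r to an offspring = 1/2 (one parent–offspring link: r = (1/2)^1 = 1/2).
Hamilton's rule with n recipients of equal r: n·r·B > C, so B > C/(n·r) = 0.275/(2·0.5) = 0.275.

0.275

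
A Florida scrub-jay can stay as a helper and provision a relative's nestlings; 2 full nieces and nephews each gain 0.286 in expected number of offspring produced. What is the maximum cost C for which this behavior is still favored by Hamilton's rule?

0.143

r to a full niece or nephew = 1/4 (full aunt/uncle↔niece/nephew: two paths of length 3 through the shared grandparent pair: r = 2·(1/2)^3 = 1/4).
Hamilton's rule: n·r·B > C, so the trait is favored while C < n·r·B = 2·0.25·0.286 = 0.143.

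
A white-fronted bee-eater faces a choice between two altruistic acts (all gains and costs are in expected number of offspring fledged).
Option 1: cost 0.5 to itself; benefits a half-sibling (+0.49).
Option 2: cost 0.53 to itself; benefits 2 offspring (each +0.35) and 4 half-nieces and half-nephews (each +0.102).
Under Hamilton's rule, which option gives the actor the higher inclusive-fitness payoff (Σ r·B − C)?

Option 2

Option 1: r to a half-sibling = 0.25.
Option 1: Σ r·B − C = (1·0.25·0.49) − 0.5 = -0.3775.
Option 2: r to an offspring = 0.5.
Option 2: r to a half-niece or half-nephew = 0.125.
Option 2: Σ r·B − C = (2·0.5·0.35 + 4·0.125·0.102) − 0.53 = -0.129.
Option 2 has the higher net inclusive-fitness payoff.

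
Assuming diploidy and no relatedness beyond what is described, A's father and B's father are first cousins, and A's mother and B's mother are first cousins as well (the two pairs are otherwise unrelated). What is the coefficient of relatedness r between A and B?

Independent pedigree routes through distinct common ancestors add.
A and B are related in two ways: second cousins through their fathers (r = 1/32) and second cousins through their mothers (r = 1/32).
r = 1/32 + 1/32 = 0.0625.

0.0625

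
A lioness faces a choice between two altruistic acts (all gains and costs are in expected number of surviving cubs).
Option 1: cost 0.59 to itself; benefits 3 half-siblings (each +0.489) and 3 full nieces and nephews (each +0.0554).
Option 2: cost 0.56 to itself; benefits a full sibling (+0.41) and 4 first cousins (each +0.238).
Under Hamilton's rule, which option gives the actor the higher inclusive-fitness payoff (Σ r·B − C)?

Option 1

Option 1: r to a half-sibling = 0.25.
Option 1: r to a full niece or nephew = 0.25.
Option 1: Σ r·B − C = (3·0.25·0.489 + 3·0.25·0.0554) − 0.59 = -0.1817.
Option 2: r to a full sibling = 0.5.
Option 2: r to a first cousin = 0.125.
Option 2: Σ r·B − C = (1·0.5·0.41 + 4·0.125·0.238) − 0.56 = -0.236.
Option 1 has the higher net inclusive-fitness payoff.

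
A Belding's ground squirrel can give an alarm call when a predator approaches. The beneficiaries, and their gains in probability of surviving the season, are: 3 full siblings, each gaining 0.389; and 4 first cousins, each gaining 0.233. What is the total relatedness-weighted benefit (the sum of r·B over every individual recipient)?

r to a full sibling = 0.5 (full sibs share both parents — two paths of length 2: r = 2·(1/2)^2 = 1/2).
r to a first cousin = 1/8 (first cousins share one grandparent pair — two paths of length 4: r = 2·(1/2)^4 = 1/8).
Summing one r·B term per recipient: 3·0.5·0.389 + 4·0.125·0.233 = 0.7.

0.7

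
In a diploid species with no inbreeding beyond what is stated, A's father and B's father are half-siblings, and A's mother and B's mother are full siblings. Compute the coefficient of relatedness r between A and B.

With two independent routes of shared ancestry, r is the sum of the two contributions.
A and B are related in two ways: half first cousins through their fathers (r = 1/16) and first cousins through their mothers (r = 1/8).
r = 1/16 + 1/8 = 0.1875.

0.1875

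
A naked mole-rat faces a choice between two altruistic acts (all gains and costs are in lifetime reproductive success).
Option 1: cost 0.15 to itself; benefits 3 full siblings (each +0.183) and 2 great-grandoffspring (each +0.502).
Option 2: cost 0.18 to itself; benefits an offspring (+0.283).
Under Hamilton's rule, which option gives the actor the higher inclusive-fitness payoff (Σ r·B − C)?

Option 1: r to a full sibling = 0.5.
Option 1: r to a great-grandoffspring = 0.125.
Option 1: Σ r·B − C = (3·0.5·0.183 + 2·0.125·0.502) − 0.15 = 0.25.
Option 2: r to an offspring = 0.5.
Option 2: Σ r·B − C = (1·0.5·0.283) − 0.18 = -0.0385.
Option 1 has the higher net inclusive-fitness payoff.

Option 1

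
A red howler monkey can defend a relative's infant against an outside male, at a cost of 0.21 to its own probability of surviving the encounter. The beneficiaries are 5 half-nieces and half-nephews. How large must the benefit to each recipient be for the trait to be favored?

r to a half-niece or half-nephew = 1/8 (half-aunt/uncle↔niece/nephew: one path of length 3: r = (1/2)^3 = 1/8).
Hamilton's rule with n recipients of equal r: n·r·B > C, so B > C/(n·r) = 0.21/(5·0.125) = 0.336.

0.336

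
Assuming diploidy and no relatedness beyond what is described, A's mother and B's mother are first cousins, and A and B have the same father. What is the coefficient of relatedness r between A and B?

Independent pedigree routes through distinct common ancestors add.
A and B are related in two ways: second cousins through their mothers (r = 1/32) and half-sibs through their shared father (r = 1/4).
r = 1/32 + 1/4 = 0.28125.

0.28125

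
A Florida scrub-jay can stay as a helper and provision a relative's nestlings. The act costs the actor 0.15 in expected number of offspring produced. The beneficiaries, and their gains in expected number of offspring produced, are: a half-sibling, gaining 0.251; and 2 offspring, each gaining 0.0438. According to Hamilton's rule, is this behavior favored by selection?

Hamilton's rule: the trait is favored when the sum of r·B over every recipient exceeds the actor's cost C.
r to a half-sibling = 1/4 (half-sibs share one parent — one path of length 2: r = (1/2)^2 = 1/4).
r to an offspring = 1/2 (one parent–offspring link: r = (1/2)^1 = 1/2).
Summing one r·B term per recipient: 1·0.25·0.251 + 2·0.5·0.0438 = 0.10655.
0.10655 < 0.15: the indirect benefit is less than the cost.

No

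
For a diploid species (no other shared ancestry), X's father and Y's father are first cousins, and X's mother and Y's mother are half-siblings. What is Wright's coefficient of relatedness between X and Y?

Wright's path rule: contributions from independent ancestry routes add.
X and Y are related in two ways: second cousins through their fathers (r = 1/32) and half first cousins through their mothers (r = 1/16).
r = 1/32 + 1/16 = 3/32 = 0.09375.

0.09375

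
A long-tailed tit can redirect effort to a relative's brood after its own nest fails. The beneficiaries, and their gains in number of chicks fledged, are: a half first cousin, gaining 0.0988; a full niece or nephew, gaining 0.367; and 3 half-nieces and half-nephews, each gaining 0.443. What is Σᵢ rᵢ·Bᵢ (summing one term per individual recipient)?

r to a half first cousin = 0.0625 (half first cousins share one grandparent — one path of length 4: r = (1/2)^4 = 1/16).
r to a full niece or nephew = 1/4 (full aunt/uncle↔niece/nephew: two paths of length 3 through the shared grandparent pair: r = 2·(1/2)^3 = 1/4).
r to a half-niece or half-nephew = 1/8 (half-aunt/uncle↔niece/nephew: one path of length 3: r = (1/2)^3 = 1/8).
Summing one r·B term per recipient: 1·0.0625·0.0988 + 1·0.25·0.367 + 3·0.125·0.443 = 0.26405.

0.26405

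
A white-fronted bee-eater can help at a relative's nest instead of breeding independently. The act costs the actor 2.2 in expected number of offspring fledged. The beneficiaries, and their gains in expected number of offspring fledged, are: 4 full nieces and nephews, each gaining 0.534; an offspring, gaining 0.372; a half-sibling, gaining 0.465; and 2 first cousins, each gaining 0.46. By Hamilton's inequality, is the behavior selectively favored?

Hamilton's rule: the trait is favored when the sum of r·B over every recipient exceeds the actor's cost C.
r to a full niece or nephew = 0.25 (full aunt/uncle↔niece/nephew: two paths of length 3 through the shared grandparent pair: r = 2·(1/2)^3 = 1/4).
r to an offspring = 0.5 (one parent–offspring link: r = (1/2)^1 = 1/2).
r to a half-sibling = 1/4 (half-sibs share one parent — one path of length 2: r = (1/2)^2 = 1/4).
r to a first cousin = 1/8 (first cousins share one grandparent pair — two paths of length 4: r = 2·(1/2)^4 = 1/8).
Summing one r·B term per recipient: 4·0.25·0.534 + 1·0.5·0.372 + 1·0.25·0.465 + 2·0.125·0.46 = 0.95125.
0.95125 < 2.2: the indirect benefit is less than the cost.

No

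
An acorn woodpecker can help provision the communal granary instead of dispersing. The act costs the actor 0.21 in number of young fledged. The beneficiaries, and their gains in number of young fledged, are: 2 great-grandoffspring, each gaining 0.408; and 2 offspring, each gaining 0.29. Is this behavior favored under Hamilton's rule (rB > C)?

Yes

Hamilton's rule: the trait is favored when the sum of r·B over every recipient exceeds the actor's cost C.
r to a great-grandoffspring = 1/8 (three parent–offspring links: r = (1/2)^3 = 1/8).
r to an offspring = 1/2 (one parent–offspring link: r = (1/2)^1 = 1/2).
Summing one r·B term per recipient: 2·0.125·0.408 + 2·0.5·0.29 = 0.392.
0.392 > 0.21: the indirect benefit exceeds the cost.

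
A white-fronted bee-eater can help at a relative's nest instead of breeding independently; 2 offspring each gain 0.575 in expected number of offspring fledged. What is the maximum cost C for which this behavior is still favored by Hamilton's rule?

0.575

r to an offspring = 1/2 (one parent–offspring link: r = (1/2)^1 = 1/2).
Hamilton's rule: n·r·B > C, so the trait is favored while C < n·r·B = 2·0.5·0.575 = 0.575.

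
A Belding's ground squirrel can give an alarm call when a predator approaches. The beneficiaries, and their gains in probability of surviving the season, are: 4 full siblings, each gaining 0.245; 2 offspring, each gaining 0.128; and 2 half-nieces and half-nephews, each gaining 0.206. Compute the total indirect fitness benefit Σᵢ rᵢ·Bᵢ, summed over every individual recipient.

r to a full sibling = 0.5 (full sibs share both parents — two paths of length 2: r = 2·(1/2)^2 = 1/2).
r to an offspring = 1/2 (one parent–offspring link: r = (1/2)^1 = 1/2).
r to a half-niece or half-nephew = 0.125 (half-aunt/uncle↔niece/nephew: one path of length 3: r = (1/2)^3 = 1/8).
Summing one r·B term per recipient: 4·0.5·0.245 + 2·0.5·0.128 + 2·0.125·0.206 = 0.6695.

0.6695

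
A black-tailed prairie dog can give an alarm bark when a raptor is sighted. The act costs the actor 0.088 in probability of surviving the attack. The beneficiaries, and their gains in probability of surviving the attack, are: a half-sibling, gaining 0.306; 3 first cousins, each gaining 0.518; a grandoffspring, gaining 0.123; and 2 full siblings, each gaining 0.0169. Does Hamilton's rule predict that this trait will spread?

Hamilton's rule: the trait is favored when the sum of r·B over every recipient exceeds the actor's cost C.
r to a half-sibling = 0.25 (half-sibs share one parent — one path of length 2: r = (1/2)^2 = 1/4).
r to a first cousin = 1/8 (first cousins share one grandparent pair — two paths of length 4: r = 2·(1/2)^4 = 1/8).
r to a grandoffspring = 0.25 (two parent–offspring links: r = (1/2)^2 = 1/4).
r to a full sibling = 0.5 (full sibs share both parents — two paths of length 2: r = 2·(1/2)^2 = 1/2).
Summing one r·B term per recipient: 1·0.25·0.306 + 3·0.125·0.518 + 1·0.25·0.123 + 2·0.5·0.0169 = 0.3184.
0.3184 > 0.088: the indirect benefit exceeds the cost.

Yes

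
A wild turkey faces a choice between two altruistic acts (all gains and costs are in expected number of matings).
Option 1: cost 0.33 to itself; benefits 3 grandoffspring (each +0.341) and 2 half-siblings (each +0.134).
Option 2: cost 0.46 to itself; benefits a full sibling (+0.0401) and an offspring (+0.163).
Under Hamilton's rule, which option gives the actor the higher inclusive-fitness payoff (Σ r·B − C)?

Option 1

Option 1: r to a grandoffspring = 0.25.
Option 1: r to a half-sibling = 0.25.
Option 1: Σ r·B − C = (3·0.25·0.341 + 2·0.25·0.134) − 0.33 = -0.00725.
Option 2: r to a full sibling = 0.5.
Option 2: r to an offspring = 0.5.
Option 2: Σ r·B − C = (1·0.5·0.0401 + 1·0.5·0.163) − 0.46 = -0.35845.
Option 1 has the higher net inclusive-fitness payoff.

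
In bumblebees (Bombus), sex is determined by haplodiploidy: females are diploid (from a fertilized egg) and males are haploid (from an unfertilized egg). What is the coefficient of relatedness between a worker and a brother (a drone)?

Her haploid brother carries none of their father's genes and a random half of their mother's genome; that half matches the maternal half of her own genome with probability 1/2: r = 1/2 · 1/2 = 1/4.

0.25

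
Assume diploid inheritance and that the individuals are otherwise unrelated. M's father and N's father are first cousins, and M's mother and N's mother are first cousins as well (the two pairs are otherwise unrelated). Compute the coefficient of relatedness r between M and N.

With two independent routes of shared ancestry, r is the sum of the two contributions.
M and N are related in two ways: second cousins through their fathers (r = 1/32) and second cousins through their mothers (r = 1/32).
r = 1/32 + 1/32 = 0.0625.

0.0625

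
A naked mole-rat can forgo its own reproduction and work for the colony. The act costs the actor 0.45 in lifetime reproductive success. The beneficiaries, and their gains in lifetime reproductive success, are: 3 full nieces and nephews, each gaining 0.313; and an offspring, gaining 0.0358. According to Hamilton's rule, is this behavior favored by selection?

No

Hamilton's rule: the trait is favored when the sum of r·B over every recipient exceeds the actor's cost C.
r to a full niece or nephew = 1/4 (full aunt/uncle↔niece/nephew: two paths of length 3 through the shared grandparent pair: r = 2·(1/2)^3 = 1/4).
r to an offspring = 1/2 (one parent–offspring link: r = (1/2)^1 = 1/2).
Summing one r·B term per recipient: 3·0.25·0.313 + 1·0.5·0.0358 = 0.25265.
0.25265 < 0.45: the indirect benefit is less than the cost.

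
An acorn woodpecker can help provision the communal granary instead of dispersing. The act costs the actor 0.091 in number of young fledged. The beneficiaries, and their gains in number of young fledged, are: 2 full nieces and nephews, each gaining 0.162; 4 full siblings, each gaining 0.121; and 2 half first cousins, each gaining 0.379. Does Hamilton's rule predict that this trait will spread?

Yes

Hamilton's rule: the trait is favored when the sum of r·B over every recipient exceeds the actor's cost C.
r to a full niece or nephew = 1/4 (full aunt/uncle↔niece/nephew: two paths of length 3 through the shared grandparent pair: r = 2·(1/2)^3 = 1/4).
r to a full sibling = 0.5 (full sibs share both parents — two paths of length 2: r = 2·(1/2)^2 = 1/2).
r to a half first cousin = 0.0625 (half first cousins share one grandparent — one path of length 4: r = (1/2)^4 = 1/16).
Summing one r·B term per recipient: 2·0.25·0.162 + 4·0.5·0.121 + 2·0.0625·0.379 = 0.370375.
0.370375 > 0.091: the indirect benefit exceeds the cost.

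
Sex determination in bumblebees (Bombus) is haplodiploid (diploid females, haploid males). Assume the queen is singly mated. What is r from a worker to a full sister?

Haplodiploid full sisters inherit their father's entire haploid genome identically (contributing 1/2) and on average half of their mother's contribution (1/2 · 1/2 = 1/4); r = 1/2 + 1/4 = 3/4.

0.75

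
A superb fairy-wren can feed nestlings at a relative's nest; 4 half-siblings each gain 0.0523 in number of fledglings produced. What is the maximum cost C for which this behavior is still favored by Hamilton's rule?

0.0523

r to a half-sibling = 0.25 (half-sibs share one parent — one path of length 2: r = (1/2)^2 = 1/4).
Hamilton's rule: n·r·B > C, so the trait is favored while C < n·r·B = 4·0.25·0.0523 = 0.0523.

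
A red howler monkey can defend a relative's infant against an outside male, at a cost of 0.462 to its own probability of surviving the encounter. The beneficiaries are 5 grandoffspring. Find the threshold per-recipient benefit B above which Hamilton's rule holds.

0.3696

r to a grandoffspring = 1/4 (two parent–offspring links: r = (1/2)^2 = 1/4).
Hamilton's rule with n recipients of equal r: n·r·B > C, so B > C/(n·r) = 0.462/(5·0.25) = 0.3696.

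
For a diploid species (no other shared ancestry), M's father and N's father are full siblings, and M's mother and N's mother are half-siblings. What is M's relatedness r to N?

With two independent routes of shared ancestry, r is the sum of the two contributions.
M and N are related in two ways: first cousins through their fathers (r = 1/8) and half first cousins through their mothers (r = 1/16).
r = 1/8 + 1/16 = 0.1875.

0.1875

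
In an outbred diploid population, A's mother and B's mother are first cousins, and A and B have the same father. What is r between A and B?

0.28125

Independent pedigree routes through distinct common ancestors add.
A and B are related in two ways: second cousins through their mothers (r = 1/32) and half-sibs through their shared father (r = 1/4).
r = 1/32 + 1/4 = 0.28125.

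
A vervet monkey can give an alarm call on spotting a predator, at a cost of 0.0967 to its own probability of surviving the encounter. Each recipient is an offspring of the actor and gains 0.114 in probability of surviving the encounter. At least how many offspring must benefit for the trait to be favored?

r to an offspring = 0.5 (one parent–offspring link: r = (1/2)^1 = 1/2).
Hamilton's rule: n·r·B > C  ⇒  n > C/(r·B) = 0.0967/(0.5·0.114) = 1.696.
The smallest integer exceeding 1.696 is 2.

2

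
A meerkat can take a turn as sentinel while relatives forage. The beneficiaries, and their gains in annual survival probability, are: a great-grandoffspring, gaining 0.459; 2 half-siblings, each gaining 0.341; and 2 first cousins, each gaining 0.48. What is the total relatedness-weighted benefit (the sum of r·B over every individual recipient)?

r to a great-grandoffspring = 0.125 (three parent–offspring links: r = (1/2)^3 = 1/8).
r to a half-sibling = 1/4 (half-sibs share one parent — one path of length 2: r = (1/2)^2 = 1/4).
r to a first cousin = 1/8 (first cousins share one grandparent pair — two paths of length 4: r = 2·(1/2)^4 = 1/8).
Summing one r·B term per recipient: 1·0.125·0.459 + 2·0.25·0.341 + 2·0.125·0.48 = 0.347875.

0.347875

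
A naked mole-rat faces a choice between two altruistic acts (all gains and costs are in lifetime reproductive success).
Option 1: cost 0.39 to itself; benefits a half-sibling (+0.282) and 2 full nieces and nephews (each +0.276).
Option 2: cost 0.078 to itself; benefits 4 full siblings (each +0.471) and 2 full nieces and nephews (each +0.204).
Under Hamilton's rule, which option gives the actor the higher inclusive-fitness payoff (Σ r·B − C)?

Option 2

Option 1: r to a half-sibling = 0.25.
Option 1: r to a full niece or nephew = 0.25.
Option 1: Σ r·B − C = (1·0.25·0.282 + 2·0.25·0.276) − 0.39 = -0.1815.
Option 2: r to a full sibling = 0.5.
Option 2: r to a full niece or nephew = 0.25.
Option 2: Σ r·B − C = (4·0.5·0.471 + 2·0.25·0.204) − 0.078 = 0.966.
Option 2 has the higher net inclusive-fitness payoff.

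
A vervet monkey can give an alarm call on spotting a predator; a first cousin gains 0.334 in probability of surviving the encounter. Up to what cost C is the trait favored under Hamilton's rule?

r to a first cousin = 1/8 (first cousins share one grandparent pair — two paths of length 4: r = 2·(1/2)^4 = 1/8).
Hamilton's rule: n·r·B > C, so the trait is favored while C < n·r·B = 1·0.125·0.334 = 0.04175.

0.04175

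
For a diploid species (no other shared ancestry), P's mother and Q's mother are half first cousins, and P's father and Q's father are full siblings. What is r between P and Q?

Relatedness sums over independent paths through distinct common ancestors.
P and Q are related in two ways: half second cousins through their mothers (r = 1/64) and first cousins through their fathers (r = 1/8).
r = 1/64 + 1/8 = 0.140625.

0.140625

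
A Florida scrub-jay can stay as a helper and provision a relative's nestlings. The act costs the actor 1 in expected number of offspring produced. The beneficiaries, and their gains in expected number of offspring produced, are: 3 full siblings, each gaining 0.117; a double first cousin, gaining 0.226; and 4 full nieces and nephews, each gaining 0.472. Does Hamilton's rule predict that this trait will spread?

No

Hamilton's rule: the trait is favored when the sum of r·B over every recipient exceeds the actor's cost C.
r to a full sibling = 0.5 (full sibs share both parents — two paths of length 2: r = 2·(1/2)^2 = 1/2).
r to a double first cousin = 0.25 (double first cousins share both grandparent pairs — four paths of length 4: r = 4·(1/2)^4 = 1/4).
r to a full niece or nephew = 1/4 (full aunt/uncle↔niece/nephew: two paths of length 3 through the shared grandparent pair: r = 2·(1/2)^3 = 1/4).
Summing one r·B term per recipient: 3·0.5·0.117 + 1·0.25·0.226 + 4·0.25·0.472 = 0.704.
0.704 < 1: the indirect benefit is less than the cost.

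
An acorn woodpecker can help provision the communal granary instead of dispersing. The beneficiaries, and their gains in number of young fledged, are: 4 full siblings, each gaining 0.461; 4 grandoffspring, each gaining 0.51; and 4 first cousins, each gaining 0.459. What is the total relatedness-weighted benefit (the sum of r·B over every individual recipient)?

r to a full sibling = 1/2 (full sibs share both parents — two paths of length 2: r = 2·(1/2)^2 = 1/2).
r to a grandoffspring = 0.25 (two parent–offspring links: r = (1/2)^2 = 1/4).
r to a first cousin = 1/8 (first cousins share one grandparent pair — two paths of length 4: r = 2·(1/2)^4 = 1/8).
Summing one r·B term per recipient: 4·0.5·0.461 + 4·0.25·0.51 + 4·0.125·0.459 = 1.6615.

1.6615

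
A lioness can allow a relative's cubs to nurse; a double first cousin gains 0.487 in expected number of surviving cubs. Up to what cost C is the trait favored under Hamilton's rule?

0.12175

r to a double first cousin = 0.25 (double first cousins share both grandparent pairs — four paths of length 4: r = 4·(1/2)^4 = 1/4).
Hamilton's rule: n·r·B > C, so the trait is favored while C < n·r·B = 1·0.25·0.487 = 0.12175.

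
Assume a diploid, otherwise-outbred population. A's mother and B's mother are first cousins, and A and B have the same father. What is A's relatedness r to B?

0.28125

Relatedness sums over independent paths through distinct common ancestors.
A and B are related in two ways: second cousins through their mothers (r = 1/32) and half-sibs through their shared father (r = 1/4).
r = 1/32 + 1/4 = 0.28125.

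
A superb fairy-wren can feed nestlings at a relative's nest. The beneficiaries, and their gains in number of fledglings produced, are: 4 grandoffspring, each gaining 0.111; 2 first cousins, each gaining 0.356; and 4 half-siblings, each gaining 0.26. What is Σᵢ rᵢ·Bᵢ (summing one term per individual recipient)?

r to a grandoffspring = 0.25 (two parent–offspring links: r = (1/2)^2 = 1/4).
r to a first cousin = 0.125 (first cousins share one grandparent pair — two paths of length 4: r = 2·(1/2)^4 = 1/8).
r to a half-sibling = 1/4 (half-sibs share one parent — one path of length 2: r = (1/2)^2 = 1/4).
Summing one r·B term per recipient: 4·0.25·0.111 + 2·0.125·0.356 + 4·0.25·0.26 = 0.46.

0.46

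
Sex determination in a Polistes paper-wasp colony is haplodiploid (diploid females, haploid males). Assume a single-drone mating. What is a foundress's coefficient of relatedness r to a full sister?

0.75

Haplodiploid full sisters inherit their father's entire haploid genome identically (contributing 1/2) and on average half of their mother's contribution (1/2 · 1/2 = 1/4); r = 1/2 + 1/4 = 3/4.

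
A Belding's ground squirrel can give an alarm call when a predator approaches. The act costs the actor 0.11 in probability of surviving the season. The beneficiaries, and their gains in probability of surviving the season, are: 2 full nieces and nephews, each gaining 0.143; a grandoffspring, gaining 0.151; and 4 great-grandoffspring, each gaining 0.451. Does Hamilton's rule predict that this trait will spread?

Yes

Hamilton's rule: the trait is favored when the sum of r·B over every recipient exceeds the actor's cost C.
r to a full niece or nephew = 0.25 (full aunt/uncle↔niece/nephew: two paths of length 3 through the shared grandparent pair: r = 2·(1/2)^3 = 1/4).
r to a grandoffspring = 1/4 (two parent–offspring links: r = (1/2)^2 = 1/4).
r to a great-grandoffspring = 1/8 (three parent–offspring links: r = (1/2)^3 = 1/8).
Summing one r·B term per recipient: 2·0.25·0.143 + 1·0.25·0.151 + 4·0.125·0.451 = 0.33475.
0.33475 > 0.11: the indirect benefit exceeds the cost.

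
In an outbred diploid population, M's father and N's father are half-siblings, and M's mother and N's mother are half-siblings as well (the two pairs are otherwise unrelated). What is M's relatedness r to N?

0.125

Wright's path rule: contributions from independent ancestry routes add.
M and N are related in two ways: half first cousins through their fathers (r = 1/16) and half first cousins through their mothers (r = 1/16).
r = 1/16 + 1/16 = 1/8 = 0.125.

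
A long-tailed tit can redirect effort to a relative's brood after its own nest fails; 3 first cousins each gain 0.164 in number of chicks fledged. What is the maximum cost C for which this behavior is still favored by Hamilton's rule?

r to a first cousin = 0.125 (first cousins share one grandparent pair — two paths of length 4: r = 2·(1/2)^4 = 1/8).
Hamilton's rule: n·r·B > C, so the trait is favored while C < n·r·B = 3·0.125·0.164 = 0.0615.

0.0615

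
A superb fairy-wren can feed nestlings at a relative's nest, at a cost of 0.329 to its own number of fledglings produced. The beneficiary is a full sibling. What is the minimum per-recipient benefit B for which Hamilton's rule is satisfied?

r to a full sibling = 1/2 (full sibs share both parents — two paths of length 2: r = 2·(1/2)^2 = 1/2).
Hamilton's rule with n recipients of equal r: n·r·B > C, so B > C/(n·r) = 0.329/(1·0.5) = 0.658.

0.658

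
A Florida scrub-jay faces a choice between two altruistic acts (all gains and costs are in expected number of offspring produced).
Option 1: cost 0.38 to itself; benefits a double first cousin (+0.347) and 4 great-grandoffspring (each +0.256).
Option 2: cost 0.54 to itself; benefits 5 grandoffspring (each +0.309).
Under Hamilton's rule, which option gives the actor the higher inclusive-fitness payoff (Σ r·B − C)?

Option 1: r to a double first cousin = 0.25.
Option 1: r to a great-grandoffspring = 0.125.
Option 1: Σ r·B − C = (1·0.25·0.347 + 4·0.125·0.256) − 0.38 = -0.16525.
Option 2: r to a grandoffspring = 0.25.
Option 2: Σ r·B − C = (5·0.25·0.309) − 0.54 = -0.15375.
Option 2 has the higher net inclusive-fitness payoff.

Option 2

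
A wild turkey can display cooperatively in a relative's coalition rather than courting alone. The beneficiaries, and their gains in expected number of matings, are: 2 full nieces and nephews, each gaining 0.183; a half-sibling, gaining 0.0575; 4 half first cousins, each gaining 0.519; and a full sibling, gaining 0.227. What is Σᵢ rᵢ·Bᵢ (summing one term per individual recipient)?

0.349125

r to a full niece or nephew = 0.25 (full aunt/uncle↔niece/nephew: two paths of length 3 through the shared grandparent pair: r = 2·(1/2)^3 = 1/4).
r to a half-sibling = 1/4 (half-sibs share one parent — one path of length 2: r = (1/2)^2 = 1/4).
r to a half first cousin = 0.0625 (half first cousins share one grandparent — one path of length 4: r = (1/2)^4 = 1/16).
r to a full sibling = 0.5 (full sibs share both parents — two paths of length 2: r = 2·(1/2)^2 = 1/2).
Summing one r·B term per recipient: 2·0.25·0.183 + 1·0.25·0.0575 + 4·0.0625·0.519 + 1·0.5·0.227 = 0.349125.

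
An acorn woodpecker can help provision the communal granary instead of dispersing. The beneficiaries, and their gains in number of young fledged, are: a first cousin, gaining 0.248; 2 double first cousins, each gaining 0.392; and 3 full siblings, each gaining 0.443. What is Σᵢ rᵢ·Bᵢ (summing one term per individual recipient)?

0.8915

r to a first cousin = 1/8 (first cousins share one grandparent pair — two paths of length 4: r = 2·(1/2)^4 = 1/8).
r to a double first cousin = 0.25 (double first cousins share both grandparent pairs — four paths of length 4: r = 4·(1/2)^4 = 1/4).
r to a full sibling = 1/2 (full sibs share both parents — two paths of length 2: r = 2·(1/2)^2 = 1/2).
Summing one r·B term per recipient: 1·0.125·0.248 + 2·0.25·0.392 + 3·0.5·0.443 = 0.8915.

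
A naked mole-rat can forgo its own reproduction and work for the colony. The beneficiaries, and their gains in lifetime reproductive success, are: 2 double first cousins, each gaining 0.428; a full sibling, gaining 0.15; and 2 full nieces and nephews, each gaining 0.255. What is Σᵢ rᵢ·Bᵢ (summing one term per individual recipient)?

0.4165

r to a double first cousin = 0.25 (double first cousins share both grandparent pairs — four paths of length 4: r = 4·(1/2)^4 = 1/4).
r to a full sibling = 0.5 (full sibs share both parents — two paths of length 2: r = 2·(1/2)^2 = 1/2).
r to a full niece or nephew = 1/4 (full aunt/uncle↔niece/nephew: two paths of length 3 through the shared grandparent pair: r = 2·(1/2)^3 = 1/4).
Summing one r·B term per recipient: 2·0.25·0.428 + 1·0.5·0.15 + 2·0.25·0.255 = 0.4165.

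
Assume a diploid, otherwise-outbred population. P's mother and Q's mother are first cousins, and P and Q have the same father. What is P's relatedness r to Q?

0.28125

With two independent routes of shared ancestry, r is the sum of the two contributions.
P and Q are related in two ways: second cousins through their mothers (r = 1/32) and half-sibs through their shared father (r = 1/4).
r = 1/32 + 1/4 = 9/32 = 0.28125.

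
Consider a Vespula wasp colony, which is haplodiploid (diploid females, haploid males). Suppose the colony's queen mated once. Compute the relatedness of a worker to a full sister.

0.75

Haplodiploid full sisters inherit their father's entire haploid genome identically (contributing 1/2) and on average half of their mother's contribution (1/2 · 1/2 = 1/4); r = 1/2 + 1/4 = 3/4.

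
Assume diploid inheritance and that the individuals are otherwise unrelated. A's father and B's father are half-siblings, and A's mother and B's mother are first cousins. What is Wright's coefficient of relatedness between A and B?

Wright's path rule: contributions from independent ancestry routes add.
A and B are related in two ways: half first cousins through their fathers (r = 1/16) and second cousins through their mothers (r = 1/32).
r = 1/16 + 1/32 = 0.09375.

0.09375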